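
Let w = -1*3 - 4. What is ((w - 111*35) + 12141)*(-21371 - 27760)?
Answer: -405281619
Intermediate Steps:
w = -7 (w = -3 - 4 = -7)
((w - 111*35) + 12141)*(-21371 - 27760) = ((-7 - 111*35) + 12141)*(-21371 - 27760) = ((-7 - 3885) + 12141)*(-49131) = (-3892 + 12141)*(-49131) = 8249*(-49131) = -405281619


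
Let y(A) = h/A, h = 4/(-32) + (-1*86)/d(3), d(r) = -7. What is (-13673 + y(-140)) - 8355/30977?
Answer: -3320707003177/242859680 ≈ -13673.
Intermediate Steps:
h = 681/56 (h = 4/(-32) - 1*86/(-7) = 4*(-1/32) - 86*(-⅐) = -⅛ + 86/7 = 681/56 ≈ 12.161)
y(A) = 681/(56*A)
(-13673 + y(-140)) - 8355/30977 = (-13673 + (681/56)/(-140)) - 8355/30977 = (-13673 + (681/56)*(-1/140)) - 8355*1/30977 = (-13673 - 681/7840) - 8355/30977 = -107197001/7840 - 8355/30977 = -3320707003177/242859680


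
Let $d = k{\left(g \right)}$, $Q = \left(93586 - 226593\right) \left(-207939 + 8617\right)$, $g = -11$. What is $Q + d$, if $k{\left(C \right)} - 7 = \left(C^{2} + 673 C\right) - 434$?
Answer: $26511213545$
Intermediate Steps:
$Q = 26511221254$ ($Q = \left(-133007\right) \left(-199322\right) = 26511221254$)
$k{\left(C \right)} = -427 + C^{2} + 673 C$ ($k{\left(C \right)} = 7 - \left(434 - C^{2} - 673 C\right) = 7 + \left(-434 + C^{2} + 673 C\right) = -427 + C^{2} + 673 C$)
$d = -7709$ ($d = -427 + \left(-11\right)^{2} + 673 \left(-11\right) = -427 + 121 - 7403 = -7709$)
$Q + d = 26511221254 - 7709 = 26511213545$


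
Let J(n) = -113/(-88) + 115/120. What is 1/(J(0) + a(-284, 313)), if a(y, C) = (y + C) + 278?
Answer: 33/10205 ≈ 0.0032337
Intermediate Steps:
J(n) = 74/33 (J(n) = -113*(-1/88) + 115*(1/120) = 113/88 + 23/24 = 74/33)
a(y, C) = 278 + C + y (a(y, C) = (C + y) + 278 = 278 + C + y)
1/(J(0) + a(-284, 313)) = 1/(74/33 + (278 + 313 - 284)) = 1/(74/33 + 307) = 1/(10205/33) = 33/10205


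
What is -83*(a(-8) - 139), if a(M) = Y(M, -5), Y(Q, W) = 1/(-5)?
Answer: 57768/5 ≈ 11554.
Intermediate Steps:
Y(Q, W) = -⅕
a(M) = -⅕
-83*(a(-8) - 139) = -83*(-⅕ - 139) = -83*(-696/5) = 57768/5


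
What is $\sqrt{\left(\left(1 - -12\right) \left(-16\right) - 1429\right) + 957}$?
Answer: $2 i \sqrt{170} \approx 26.077 i$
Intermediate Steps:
$\sqrt{\left(\left(1 - -12\right) \left(-16\right) - 1429\right) + 957} = \sqrt{\left(\left(1 + 12\right) \left(-16\right) - 1429\right) + 957} = \sqrt{\left(13 \left(-16\right) - 1429\right) + 957} = \sqrt{\left(-208 - 1429\right) + 957} = \sqrt{-1637 + 957} = \sqrt{-680} = 2 i \sqrt{170}$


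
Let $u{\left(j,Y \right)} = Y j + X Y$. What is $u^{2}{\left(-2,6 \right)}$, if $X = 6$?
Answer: $576$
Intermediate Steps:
$u{\left(j,Y \right)} = 6 Y + Y j$ ($u{\left(j,Y \right)} = Y j + 6 Y = 6 Y + Y j$)
$u^{2}{\left(-2,6 \right)} = \left(6 \left(6 - 2\right)\right)^{2} = \left(6 \cdot 4\right)^{2} = 24^{2} = 576$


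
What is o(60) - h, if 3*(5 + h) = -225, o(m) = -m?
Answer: 20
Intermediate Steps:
h = -80 (h = -5 + (⅓)*(-225) = -5 - 75 = -80)
o(60) - h = -1*60 - 1*(-80) = -60 + 80 = 20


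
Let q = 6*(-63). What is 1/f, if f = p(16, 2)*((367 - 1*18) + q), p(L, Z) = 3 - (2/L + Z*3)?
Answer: 8/725 ≈ 0.011034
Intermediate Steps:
q = -378
p(L, Z) = 3 - 3*Z - 2/L (p(L, Z) = 3 - (2/L + 3*Z) = 3 + (-3*Z - 2/L) = 3 - 3*Z - 2/L)
f = 725/8 (f = (3 - 3*2 - 2/16)*((367 - 1*18) - 378) = (3 - 6 - 2*1/16)*((367 - 18) - 378) = (3 - 6 - ⅛)*(349 - 378) = -25/8*(-29) = 725/8 ≈ 90.625)
1/f = 1/(725/8) = 8/725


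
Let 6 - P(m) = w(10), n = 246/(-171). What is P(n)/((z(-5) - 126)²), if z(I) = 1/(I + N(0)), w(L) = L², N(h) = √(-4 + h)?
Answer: -1258498038/213134572225 + 1375784*I/213134572225 ≈ -0.0059047 + 6.455e-6*I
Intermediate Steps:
n = -82/57 (n = 246*(-1/171) = -82/57 ≈ -1.4386)
z(I) = 1/(I + 2*I) (z(I) = 1/(I + √(-4 + 0)) = 1/(I + √(-4)) = 1/(I + 2*I))
P(m) = -94 (P(m) = 6 - 1*10² = 6 - 1*100 = 6 - 100 = -94)
P(n)/((z(-5) - 126)²) = -94/(1/(-5 + 2*I) - 126)² = -94/((-5 - 2*I)/29 - 126)² = -94/(-126 + (-5 - 2*I)/29)²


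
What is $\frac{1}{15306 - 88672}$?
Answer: $- \frac{1}{73366} \approx -1.363 \cdot 10^{-5}$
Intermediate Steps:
$\frac{1}{15306 - 88672} = \frac{1}{-73366} = - \frac{1}{73366}$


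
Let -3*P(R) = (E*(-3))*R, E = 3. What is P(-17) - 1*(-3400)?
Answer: 3349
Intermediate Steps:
P(R) = 3*R (P(R) = -3*(-3)*R/3 = -(-3)*R = 3*R)
P(-17) - 1*(-3400) = 3*(-17) - 1*(-3400) = -51 + 3400 = 3349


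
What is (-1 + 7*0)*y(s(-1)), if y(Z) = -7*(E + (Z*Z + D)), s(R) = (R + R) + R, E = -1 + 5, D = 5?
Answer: 126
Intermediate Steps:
E = 4
s(R) = 3*R (s(R) = 2*R + R = 3*R)
y(Z) = -63 - 7*Z² (y(Z) = -7*(4 + (Z*Z + 5)) = -7*(4 + (Z² + 5)) = -7*(4 + (5 + Z²)) = -7*(9 + Z²) = -63 - 7*Z²)
(-1 + 7*0)*y(s(-1)) = (-1 + 7*0)*(-63 - 7*(3*(-1))²) = (-1 + 0)*(-63 - 7*(-3)²) = -(-63 - 7*9) = -(-63 - 63) = -1*(-126) = 126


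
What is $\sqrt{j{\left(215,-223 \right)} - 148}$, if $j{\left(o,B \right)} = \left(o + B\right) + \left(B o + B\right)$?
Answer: $2 i \sqrt{12081} \approx 219.83 i$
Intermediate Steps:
$j{\left(o,B \right)} = o + 2 B + B o$ ($j{\left(o,B \right)} = \left(B + o\right) + \left(B + B o\right) = o + 2 B + B o$)
$\sqrt{j{\left(215,-223 \right)} - 148} = \sqrt{\left(215 + 2 \left(-223\right) - 47945\right) - 148} = \sqrt{\left(215 - 446 - 47945\right) - 148} = \sqrt{-48176 - 148} = \sqrt{-48324} = 2 i \sqrt{12081}$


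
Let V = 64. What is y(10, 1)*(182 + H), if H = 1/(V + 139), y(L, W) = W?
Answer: 36947/203 ≈ 182.00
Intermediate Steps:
H = 1/203 (H = 1/(64 + 139) = 1/203 ≈ 0.0049261)
y(10, 1)*(182 + H) = 1*(182 + 1/203) = 1*(36947/203) = 36947/203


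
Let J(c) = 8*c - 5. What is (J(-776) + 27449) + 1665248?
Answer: 1686484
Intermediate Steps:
J(c) = -5 + 8*c
(J(-776) + 27449) + 1665248 = ((-5 + 8*(-776)) + 27449) + 1665248 = ((-5 - 6208) + 27449) + 1665248 = (-6213 + 27449) + 1665248 = 21236 + 1665248 = 1686484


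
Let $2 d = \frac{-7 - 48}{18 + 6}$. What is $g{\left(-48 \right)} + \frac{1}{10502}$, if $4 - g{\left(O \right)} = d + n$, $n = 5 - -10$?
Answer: $- \frac{2483699}{252048} \approx -9.8541$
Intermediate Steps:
$d = - \frac{55}{48}$ ($d = \frac{\left(-7 - 48\right) \frac{1}{18 + 6}}{2} = \frac{\left(-55\right) \frac{1}{24}}{2} = \frac{1}{2} \left(- \frac{55}{24}\right) = - \frac{55}{48} \approx -1.1458$)
$n = 15$ ($n = 5 + 10 = 15$)
$g{\left(O \right)} = - \frac{473}{48}$ ($g{\left(O \right)} = 4 - \left(- \frac{55}{48} + 15\right) = 4 - \frac{665}{48} = - \frac{473}{48}$)
$g{\left(-48 \right)} + \frac{1}{10502} = - \frac{473}{48} + \frac{1}{10502} = - \frac{2483699}{252048}$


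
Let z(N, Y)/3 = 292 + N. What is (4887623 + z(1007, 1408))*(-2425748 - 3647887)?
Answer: -29709307075200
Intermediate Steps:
z(N, Y) = 876 + 3*N (z(N, Y) = 3*(292 + N) = 876 + 3*N)
(4887623 + z(1007, 1408))*(-2425748 - 3647887) = (4887623 + (876 + 3*1007))*(-2425748 - 3647887) = (4887623 + (876 + 3021))*(-6073635) = (4887623 + 3897)*(-6073635) = 4891520*(-6073635) = -29709307075200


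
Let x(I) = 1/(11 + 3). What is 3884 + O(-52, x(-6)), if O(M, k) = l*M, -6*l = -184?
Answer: 6868/3 ≈ 2289.3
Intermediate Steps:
l = 92/3 (l = -1/6*(-184) = 92/3 ≈ 30.667)
x(I) = 1/14
O(M, k) = 92*M/3
3884 + O(-52, x(-6)) = 3884 + (92/3)*(-52) = 3884 - 4784/3 = 6868/3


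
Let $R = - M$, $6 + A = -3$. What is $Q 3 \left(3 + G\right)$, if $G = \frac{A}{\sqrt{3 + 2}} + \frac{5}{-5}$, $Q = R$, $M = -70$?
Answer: $420 - 378 \sqrt{5} \approx -425.23$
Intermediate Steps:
$A = -9$ ($A = -6 - 3 = -9$)
$R = 70$ ($R = \left(-1\right) \left(-70\right) = 70$)
$Q = 70$
$G = -1 - \frac{9 \sqrt{5}}{5}$ ($G = - \frac{9}{\sqrt{3 + 2}} + \frac{5}{-5} = - \frac{9}{\sqrt{5}} + 5 \left(- \frac{1}{5}\right) = - 9 \frac{\sqrt{5}}{5} - 1 = - \frac{9 \sqrt{5}}{5} - 1 = -1 - \frac{9 \sqrt{5}}{5} \approx -5.0249$)
$Q 3 \left(3 + G\right) = 70 \cdot 3 \left(3 - \left(1 + \frac{9 \sqrt{5}}{5}\right)\right) = 70 \cdot 3 \left(2 - \frac{9 \sqrt{5}}{5}\right) = 70 \left(6 - \frac{27 \sqrt{5}}{5}\right) = 420 - 378 \sqrt{5}$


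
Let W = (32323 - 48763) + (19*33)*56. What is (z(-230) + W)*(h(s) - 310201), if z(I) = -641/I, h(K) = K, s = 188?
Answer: -1331568147613/230 ≈ -5.7894e+9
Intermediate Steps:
W = 18672 (W = -16440 + 627*56 = -16440 + 35112 = 18672)
(z(-230) + W)*(h(s) - 310201) = (-641/(-230) + 18672)*(188 - 310201) = (-641*(-1/230) + 18672)*(-310013) = (641/230 + 18672)*(-310013) = (4295201/230)*(-310013) = -1331568147613/230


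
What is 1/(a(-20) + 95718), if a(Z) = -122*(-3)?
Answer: 1/96084 ≈ 1.0408e-5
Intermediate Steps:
a(Z) = 366
1/(a(-20) + 95718) = 1/(366 + 95718) = 1/96084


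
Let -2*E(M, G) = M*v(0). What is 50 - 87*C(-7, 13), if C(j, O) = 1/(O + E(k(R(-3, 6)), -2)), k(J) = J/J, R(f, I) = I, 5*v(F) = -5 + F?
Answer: 392/9 ≈ 43.556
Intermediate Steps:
v(F) = -1 + F/5 (v(F) = (-5 + F)/5 = -1 + F/5)
k(J) = 1
E(M, G) = M/2 (E(M, G) = -M*(-1 + (⅕)*0)/2 = -M*(-1 + 0)/2 = -M*(-1)/2 = -(-1)*M/2 = M/2)
C(j, O) = 1/(½ + O) (C(j, O) = 1/(O + (½)*1) = 1/(O + ½) = 1/(½ + O))
50 - 87*C(-7, 13) = 50 - 174/(1 + 2*13) = 50 - 174/(1 + 26) = 50 - 174/27 = 50 - 87*2/27 = 50 - 58/9 = 392/9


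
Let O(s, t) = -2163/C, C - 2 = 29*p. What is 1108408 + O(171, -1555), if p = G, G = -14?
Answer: 447798995/404 ≈ 1.1084e+6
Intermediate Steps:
p = -14
C = -404 (C = 2 + 29*(-14) = 2 - 406 = -404)
O(s, t) = 2163/404 (O(s, t) = -2163/(-404) = -2163*(-1/404) = 2163/404)
1108408 + O(171, -1555) = 1108408 + 2163/404 = 447798995/404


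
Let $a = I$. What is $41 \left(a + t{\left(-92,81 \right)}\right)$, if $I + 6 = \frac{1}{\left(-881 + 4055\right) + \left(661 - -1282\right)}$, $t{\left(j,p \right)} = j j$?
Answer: $\frac{1774463067}{5117} \approx 3.4678 \cdot 10^{5}$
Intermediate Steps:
$t{\left(j,p \right)} = j^{2}$
$I = - \frac{30701}{5117}$ ($I = -6 + \frac{1}{\left(-881 + 4055\right) + \left(661 - -1282\right)} = -6 + \frac{1}{3174 + \left(661 + 1282\right)} = -6 + \frac{1}{3174 + 1943} = -6 + \frac{1}{5117} = - \frac{30701}{5117} \approx -5.9998$)
$a = - \frac{30701}{5117} \approx -5.9998$
$41 \left(a + t{\left(-92,81 \right)}\right) = 41 \left(- \frac{30701}{5117} + \left(-92\right)^{2}\right) = 41 \left(- \frac{30701}{5117} + 8464\right) = 41 \cdot \frac{43279587}{5117} = \frac{1774463067}{5117}$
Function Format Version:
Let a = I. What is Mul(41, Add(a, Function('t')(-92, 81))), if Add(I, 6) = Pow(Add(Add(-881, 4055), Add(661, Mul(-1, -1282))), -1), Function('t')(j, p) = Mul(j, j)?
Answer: Rational(1774463067, 5117) ≈ 3.4678e+5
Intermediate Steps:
Function('t')(j, p) = Pow(j, 2)
I = Rational(-30701, 5117) (I = Add(-6, Pow(Add(Add(-881, 4055), Add(661, Mul(-1, -1282))), -1)) = Add(-6, Pow(Add(3174, Add(661, 1282)), -1)) = Add(-6, Pow(Add(3174, 1943), -1)) = Add(-6, Pow(5117, -1)) = Add(-6, Rational(1, 5117)) = Rational(-30701, 5117) ≈ -5.9998)
a = Rational(-30701, 5117) ≈ -5.9998
Mul(41, Add(a, Function('t')(-92, 81))) = Mul(41, Add(Rational(-30701, 5117), Pow(-92, 2))) = Mul(41, Add(Rational(-30701, 5117), 8464)) = Mul(41, Rational(43279587, 5117)) = Rational(1774463067, 5117)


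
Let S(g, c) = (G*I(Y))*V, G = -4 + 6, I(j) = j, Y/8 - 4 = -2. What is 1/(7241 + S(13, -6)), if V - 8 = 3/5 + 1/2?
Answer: 5/37661 ≈ 0.00013276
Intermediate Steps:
Y = 16 (Y = 32 + 8*(-2) = 32 - 16 = 16)
V = 91/10 (V = 8 + (3/5 + 1/2) = 8 + 11/10 = 91/10 ≈ 9.1000)
G = 2
S(g, c) = 1456/5 (S(g, c) = (2*16)*(91/10) = 32*(91/10) = 1456/5)
1/(7241 + S(13, -6)) = 1/(7241 + 1456/5) = 1/(37661/5) = 5/37661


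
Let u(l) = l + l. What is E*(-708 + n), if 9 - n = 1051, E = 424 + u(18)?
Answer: -805000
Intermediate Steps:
u(l) = 2*l
E = 460 (E = 424 + 2*18 = 424 + 36 = 460)
n = -1042 (n = 9 - 1*1051 = 9 - 1051 = -1042)
E*(-708 + n) = 460*(-708 - 1042) = 460*(-1750) = -805000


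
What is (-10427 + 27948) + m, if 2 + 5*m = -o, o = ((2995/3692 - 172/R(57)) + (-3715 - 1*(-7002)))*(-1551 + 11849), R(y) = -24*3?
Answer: -561468097339/83070 ≈ -6.7590e+6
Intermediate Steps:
R(y) = -72
o = 562923533581/16614 (o = ((2995/3692 - 172/(-72)) + (-3715 - 1*(-7002)))*(-1551 + 11849) = ((2995*(1/3692) - 172*(-1/72)) + (-3715 + 7002))*10298 = ((2995/3692 + 43/18) + 3287)*10298 = (106333/33228 + 3287)*10298 = (109326769/33228)*10298 = 562923533581/16614 ≈ 3.3882e+7)
m = -562923566809/83070 (m = -⅖ + (-1*562923533581/16614)/5 = -⅖ + (⅕)*(-562923533581/16614) = -⅖ - 562923533581/83070 = -562923566809/83070 ≈ -6.7765e+6)
(-10427 + 27948) + m = (-10427 + 27948) - 562923566809/83070 = 17521 - 562923566809/83070 = -561468097339/83070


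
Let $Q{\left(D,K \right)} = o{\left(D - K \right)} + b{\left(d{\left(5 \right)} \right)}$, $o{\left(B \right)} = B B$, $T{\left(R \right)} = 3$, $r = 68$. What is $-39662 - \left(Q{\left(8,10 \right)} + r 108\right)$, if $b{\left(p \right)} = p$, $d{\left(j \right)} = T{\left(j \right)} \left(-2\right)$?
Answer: $-47004$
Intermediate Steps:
$d{\left(j \right)} = -6$ ($d{\left(j \right)} = 3 \left(-2\right) = -6$)
$o{\left(B \right)} = B^{2}$
$Q{\left(D,K \right)} = -6 + \left(D - K\right)^{2}$ ($Q{\left(D,K \right)} = \left(D - K\right)^{2} - 6 = -6 + \left(D - K\right)^{2}$)
$-39662 - \left(Q{\left(8,10 \right)} + r 108\right) = -39662 - \left(\left(-6 + \left(8 - 10\right)^{2}\right) + 68 \cdot 108\right) = -39662 - \left(\left(-6 + \left(8 - 10\right)^{2}\right) + 7344\right) = -39662 - \left(\left(-6 + \left(-2\right)^{2}\right) + 7344\right) = -39662 - \left(\left(-6 + 4\right) + 7344\right) = -39662 - \left(-2 + 7344\right) = -39662 - 7342 = -47004$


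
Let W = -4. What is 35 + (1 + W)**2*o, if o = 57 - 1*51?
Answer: 89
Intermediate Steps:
o = 6 (o = 57 - 51 = 6)
35 + (1 + W)**2*o = 35 + (1 - 4)**2*6 = 35 + (-3)**2*6 = 35 + 9*6 = 35 + 54 = 89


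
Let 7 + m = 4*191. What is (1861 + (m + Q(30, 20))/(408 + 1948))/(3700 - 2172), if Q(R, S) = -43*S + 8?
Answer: 230759/189472 ≈ 1.2179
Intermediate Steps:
m = 757 (m = -7 + 4*191 = -7 + 764 = 757)
Q(R, S) = 8 - 43*S
(1861 + (m + Q(30, 20))/(408 + 1948))/(3700 - 2172) = (1861 + (757 + (8 - 43*20))/(408 + 1948))/(3700 - 2172) = (1861 + (757 + (8 - 860))/2356)/1528 = (1861 + (757 - 852)*(1/2356))*(1/1528) = (1861 - 95*1/2356)*(1/1528) = (1861 - 5/124)*(1/1528) = (230759/124)*(1/1528) = 230759/189472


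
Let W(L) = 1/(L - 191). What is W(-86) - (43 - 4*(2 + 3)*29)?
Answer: 148748/277 ≈ 537.00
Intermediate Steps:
W(L) = 1/(-191 + L)
W(-86) - (43 - 4*(2 + 3)*29) = 1/(-191 - 86) - (43 - 4*(2 + 3)*29) = 1/(-277) - (43 - 4*5*29) = -1/277 - (43 - 20*29) = -1/277 - (43 - 580) = -1/277 - 1*(-537) = -1/277 + 537 = 148748/277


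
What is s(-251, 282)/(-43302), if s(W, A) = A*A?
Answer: -13254/7217 ≈ -1.8365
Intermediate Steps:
s(W, A) = A**2
s(-251, 282)/(-43302) = 282**2/(-43302) = 79524*(-1/43302) = -13254/7217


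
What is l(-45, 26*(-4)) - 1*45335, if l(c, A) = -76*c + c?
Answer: -41960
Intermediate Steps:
l(c, A) = -75*c
l(-45, 26*(-4)) - 1*45335 = -75*(-45) - 1*45335 = 3375 - 45335 = -41960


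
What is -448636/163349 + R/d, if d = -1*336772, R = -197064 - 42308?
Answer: -27996716541/13752842357 ≈ -2.0357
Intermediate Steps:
R = -239372
d = -336772
-448636/163349 + R/d = -448636/163349 - 239372/(-336772) = -448636*1/163349 - 239372*(-1/336772) = -448636/163349 + 59843/84193 = -27996716541/13752842357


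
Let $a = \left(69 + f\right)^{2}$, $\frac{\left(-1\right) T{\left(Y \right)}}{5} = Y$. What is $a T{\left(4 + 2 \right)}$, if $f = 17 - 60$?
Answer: $-20280$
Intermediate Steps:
$T{\left(Y \right)} = - 5 Y$
$f = -43$ ($f = 17 - 60 = -43$)
$a = 676$ ($a = \left(69 - 43\right)^{2} = 26^{2} = 676$)
$a T{\left(4 + 2 \right)} = 676 \left(- 5 \left(4 + 2\right)\right) = 676 \left(\left(-5\right) 6\right) = 676 \left(-30\right) = -20280$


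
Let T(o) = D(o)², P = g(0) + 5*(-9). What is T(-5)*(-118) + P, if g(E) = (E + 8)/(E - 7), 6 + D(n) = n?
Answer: -100269/7 ≈ -14324.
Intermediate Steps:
D(n) = -6 + n
g(E) = (8 + E)/(-7 + E)
P = -323/7 (P = (8 + 0)/(-7 + 0) + 5*(-9) = 8/(-7) - 45 = -⅐*8 - 45 = -8/7 - 45 = -323/7 ≈ -46.143)
T(o) = (-6 + o)²
T(-5)*(-118) + P = (-6 - 5)²*(-118) - 323/7 = (-11)²*(-118) - 323/7 = 121*(-118) - 323/7 = -14278 - 323/7 = -100269/7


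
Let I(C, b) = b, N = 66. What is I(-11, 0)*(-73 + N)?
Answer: 0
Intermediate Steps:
I(-11, 0)*(-73 + N) = 0*(-73 + 66) = 0*(-7) = 0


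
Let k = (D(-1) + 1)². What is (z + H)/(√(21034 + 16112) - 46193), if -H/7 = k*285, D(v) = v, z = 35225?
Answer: -1627148425/2133756103 - 35225*√37146/2133756103 ≈ -0.76576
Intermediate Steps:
k = 0 (k = (-1 + 1)² = 0² = 0)
H = 0 (H = -0*285 = -7*0 = 0)
(z + H)/(√(21034 + 16112) - 46193) = (35225 + 0)/(√(21034 + 16112) - 46193) = 35225/(√37146 - 46193) = 35225/(-46193 + √37146)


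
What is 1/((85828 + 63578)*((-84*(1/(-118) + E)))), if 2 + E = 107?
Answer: -59/77741619228 ≈ -7.5892e-10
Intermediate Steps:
E = 105 (E = -2 + 107 = 105)
1/((85828 + 63578)*((-84*(1/(-118) + E)))) = 1/((85828 + 63578)*((-84*(1/(-118) + 105)))) = 1/(149406*((-84*(-1/118 + 105)))) = 1/(149406*((-84*12389/118))) = 1/(149406*(-520338/59)) = (1/149406)*(-59/520338) = -59/77741619228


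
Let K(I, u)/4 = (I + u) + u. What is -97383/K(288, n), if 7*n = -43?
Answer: -681681/7720 ≈ -88.301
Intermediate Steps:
n = -43/7 (n = (⅐)*(-43) = -43/7 ≈ -6.1429)
K(I, u) = 4*I + 8*u (K(I, u) = 4*((I + u) + u) = 4*(I + 2*u) = 4*I + 8*u)
-97383/K(288, n) = -97383/(4*288 + 8*(-43/7)) = -97383/(1152 - 344/7) = -97383/7720/7 = -97383*7/7720 = -681681/7720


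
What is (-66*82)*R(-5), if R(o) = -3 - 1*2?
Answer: 27060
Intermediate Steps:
R(o) = -5 (R(o) = -3 - 2 = -5)
(-66*82)*R(-5) = -66*82*(-5) = -5412*(-5) = 27060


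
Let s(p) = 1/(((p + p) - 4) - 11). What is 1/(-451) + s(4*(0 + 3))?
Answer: 442/4059 ≈ 0.10889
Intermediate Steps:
s(p) = 1/(-15 + 2*p) (s(p) = 1/((2*p - 4) - 11) = 1/((-4 + 2*p) - 11) = 1/(-15 + 2*p))
1/(-451) + s(4*(0 + 3)) = 1/(-451) + 1/(-15 + 2*(4*(0 + 3))) = -1/451 + 1/(-15 + 2*(4*3)) = -1/451 + 1/(-15 + 2*12) = -1/451 + 1/(-15 + 24) = -1/451 + 1/9 = -1/451 + ⅑ = 442/4059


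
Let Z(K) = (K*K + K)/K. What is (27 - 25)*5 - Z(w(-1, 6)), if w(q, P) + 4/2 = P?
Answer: 5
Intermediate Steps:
w(q, P) = -2 + P
Z(K) = (K + K²)/K (Z(K) = (K² + K)/K = (K + K²)/K)
(27 - 25)*5 - Z(w(-1, 6)) = (27 - 25)*5 - (1 + (-2 + 6)) = 2*5 - (1 + 4) = 10 - 1*5 = 10 - 5 = 5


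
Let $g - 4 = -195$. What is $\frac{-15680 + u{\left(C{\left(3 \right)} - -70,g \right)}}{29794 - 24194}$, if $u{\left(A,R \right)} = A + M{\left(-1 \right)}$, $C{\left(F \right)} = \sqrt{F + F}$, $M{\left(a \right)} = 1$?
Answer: $- \frac{15609}{5600} + \frac{\sqrt{6}}{5600} \approx -2.7869$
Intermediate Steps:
$g = -191$ ($g = 4 - 195 = -191$)
$C{\left(F \right)} = \sqrt{2} \sqrt{F}$ ($C{\left(F \right)} = \sqrt{2 F} = \sqrt{2} \sqrt{F}$)
$u{\left(A,R \right)} = 1 + A$ ($u{\left(A,R \right)} = A + 1 = 1 + A$)
$\frac{-15680 + u{\left(C{\left(3 \right)} - -70,g \right)}}{29794 - 24194} = \frac{-15680 + \left(1 + \left(\sqrt{2} \sqrt{3} - -70\right)\right)}{29794 - 24194} = \frac{-15680 + \left(1 + \left(\sqrt{6} + 70\right)\right)}{5600} = \left(-15680 + \left(1 + \left(70 + \sqrt{6}\right)\right)\right) \frac{1}{5600} = \left(-15680 + \left(71 + \sqrt{6}\right)\right) \frac{1}{5600} = \left(-15609 + \sqrt{6}\right) \frac{1}{5600} = - \frac{15609}{5600} + \frac{\sqrt{6}}{5600}$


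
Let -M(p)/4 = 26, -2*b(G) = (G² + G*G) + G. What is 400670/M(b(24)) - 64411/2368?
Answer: -119435663/30784 ≈ -3879.8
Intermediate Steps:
b(G) = -G² - G/2 (b(G) = -((G² + G*G) + G)/2 = -((G² + G²) + G)/2 = -(2*G² + G)/2 = -(G + 2*G²)/2 = -G² - G/2)
M(p) = -104 (M(p) = -4*26 = -104)
400670/M(b(24)) - 64411/2368 = 400670/(-104) - 64411/2368 = 400670*(-1/104) - 64411*1/2368 = -200335/52 - 64411/2368 = -119435663/30784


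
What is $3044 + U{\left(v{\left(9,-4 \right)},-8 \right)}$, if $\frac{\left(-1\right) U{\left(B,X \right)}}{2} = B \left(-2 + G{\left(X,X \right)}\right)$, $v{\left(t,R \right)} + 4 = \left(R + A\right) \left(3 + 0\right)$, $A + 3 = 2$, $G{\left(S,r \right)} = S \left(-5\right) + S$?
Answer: $4184$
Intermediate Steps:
$G{\left(S,r \right)} = - 4 S$ ($G{\left(S,r \right)} = - 5 S + S = - 4 S$)
$A = -1$ ($A = -3 + 2 = -1$)
$v{\left(t,R \right)} = -7 + 3 R$ ($v{\left(t,R \right)} = -4 + \left(R - 1\right) \left(3 + 0\right) = -4 + \left(-1 + R\right) 3 = -4 + \left(-3 + 3 R\right) = -7 + 3 R$)
$U{\left(B,X \right)} = - 2 B \left(-2 - 4 X\right)$
$3044 + U{\left(v{\left(9,-4 \right)},-8 \right)} = 3044 + 4 \left(-7 + 3 \left(-4\right)\right) \left(1 + 2 \left(-8\right)\right) = 3044 + 4 \left(-7 - 12\right) \left(1 - 16\right) = 3044 + 4 \left(-19\right) \left(-15\right) = 3044 + 1140 = 4184$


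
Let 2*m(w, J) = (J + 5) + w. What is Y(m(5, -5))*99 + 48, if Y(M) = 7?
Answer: 741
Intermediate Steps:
m(w, J) = 5/2 + J/2 + w/2 (m(w, J) = ((J + 5) + w)/2 = ((5 + J) + w)/2 = (5 + J + w)/2 = 5/2 + J/2 + w/2)
Y(m(5, -5))*99 + 48 = 7*99 + 48 = 693 + 48 = 741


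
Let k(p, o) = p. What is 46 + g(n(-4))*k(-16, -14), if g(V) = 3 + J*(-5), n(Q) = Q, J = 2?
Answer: 158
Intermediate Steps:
g(V) = -7 (g(V) = 3 + 2*(-5) = 3 - 10 = -7)
46 + g(n(-4))*k(-16, -14) = 46 - 7*(-16) = 46 + 112 = 158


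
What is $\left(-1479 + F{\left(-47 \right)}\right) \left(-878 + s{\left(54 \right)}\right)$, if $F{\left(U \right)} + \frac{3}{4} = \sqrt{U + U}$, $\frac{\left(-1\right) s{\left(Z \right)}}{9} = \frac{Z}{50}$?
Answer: $\frac{131360367}{100} - \frac{22193 i \sqrt{94}}{25} \approx 1.3136 \cdot 10^{6} - 8606.8 i$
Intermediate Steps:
$s{\left(Z \right)} = - \frac{9 Z}{50}$ ($s{\left(Z \right)} = - 9 \frac{Z}{50} = - \frac{9 Z}{50}$)
$F{\left(U \right)} = - \frac{3}{4} + \sqrt{2} \sqrt{U}$ ($F{\left(U \right)} = - \frac{3}{4} + \sqrt{U + U} = - \frac{3}{4} + \sqrt{2 U} = - \frac{3}{4} + \sqrt{2} \sqrt{U}$)
$\left(-1479 + F{\left(-47 \right)}\right) \left(-878 + s{\left(54 \right)}\right) = \left(-1479 - \left(\frac{3}{4} - \sqrt{2} \sqrt{-47}\right)\right) \left(-878 - \frac{243}{25}\right) = \left(-1479 - \left(\frac{3}{4} - \sqrt{2} i \sqrt{47}\right)\right) \left(-878 - \frac{243}{25}\right) = \left(-1479 - \left(\frac{3}{4} - i \sqrt{94}\right)\right) \left(- \frac{22193}{25}\right) = \left(- \frac{5919}{4} + i \sqrt{94}\right) \left(- \frac{22193}{25}\right) = \frac{131360367}{100} - \frac{22193 i \sqrt{94}}{25}$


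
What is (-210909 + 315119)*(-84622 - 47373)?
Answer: -13755198950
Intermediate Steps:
(-210909 + 315119)*(-84622 - 47373) = 104210*(-131995) = -13755198950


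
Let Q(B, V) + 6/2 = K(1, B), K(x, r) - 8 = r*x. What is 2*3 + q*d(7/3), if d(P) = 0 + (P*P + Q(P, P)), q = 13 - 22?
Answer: -109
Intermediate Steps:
K(x, r) = 8 + r*x
Q(B, V) = 5 + B (Q(B, V) = -3 + (8 + B*1) = -3 + (8 + B) = 5 + B)
q = -9
d(P) = 5 + P + P**2 (d(P) = 0 + (P*P + (5 + P)) = 0 + (P**2 + (5 + P)) = 0 + (5 + P + P**2) = 5 + P + P**2)
2*3 + q*d(7/3) = 2*3 - 9*(5 + 7/3 + (7/3)**2) = 6 - 9*(5 + 7*(1/3) + (7*(1/3))**2) = 6 - 9*(5 + 7/3 + (7/3)**2) = 6 - 9*(5 + 7/3 + 49/9) = 6 - 9*115/9 = 6 - 115 = -109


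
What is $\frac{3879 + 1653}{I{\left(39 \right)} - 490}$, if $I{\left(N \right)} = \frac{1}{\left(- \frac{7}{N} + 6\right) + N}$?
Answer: $- \frac{9669936}{856481} \approx -11.29$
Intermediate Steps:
$I{\left(N \right)} = \frac{1}{6 + N - \frac{7}{N}}$ ($I{\left(N \right)} = \frac{1}{\left(6 - \frac{7}{N}\right) + N} = \frac{1}{6 + N - \frac{7}{N}}$)
$\frac{3879 + 1653}{I{\left(39 \right)} - 490} = \frac{3879 + 1653}{\frac{39}{-7 + 39^{2} + 6 \cdot 39} - 490} = \frac{5532}{\frac{39}{-7 + 1521 + 234} - 490} = \frac{5532}{\frac{39}{1748} - 490} = \frac{5532}{- \frac{856481}{1748}} = 5532 \left(- \frac{1748}{856481}\right) = - \frac{9669936}{856481}$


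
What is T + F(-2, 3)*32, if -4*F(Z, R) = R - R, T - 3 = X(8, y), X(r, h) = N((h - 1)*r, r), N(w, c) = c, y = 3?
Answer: 11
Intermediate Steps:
X(r, h) = r
T = 11 (T = 3 + 8 = 11)
F(Z, R) = 0 (F(Z, R) = -(R - R)/4 = -¼*0 = 0)
T + F(-2, 3)*32 = 11 + 0*32 = 11 + 0 = 11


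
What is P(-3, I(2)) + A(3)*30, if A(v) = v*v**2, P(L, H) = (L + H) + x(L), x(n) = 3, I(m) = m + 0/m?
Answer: 812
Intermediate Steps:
I(m) = m (I(m) = m + 0 = m)
P(L, H) = 3 + H + L (P(L, H) = (L + H) + 3 = (H + L) + 3 = 3 + H + L)
A(v) = v**3
P(-3, I(2)) + A(3)*30 = (3 + 2 - 3) + 3**3*30 = 2 + 27*30 = 2 + 810 = 812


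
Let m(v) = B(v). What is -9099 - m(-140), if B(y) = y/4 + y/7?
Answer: -9044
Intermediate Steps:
B(y) = 11*y/28 (B(y) = y*(1/4) + y*(1/7) = y/4 + y/7 = 11*y/28)
m(v) = 11*v/28
-9099 - m(-140) = -9099 - 11*(-140)/28 = -9099 - 1*(-55) = -9099 + 55 = -9044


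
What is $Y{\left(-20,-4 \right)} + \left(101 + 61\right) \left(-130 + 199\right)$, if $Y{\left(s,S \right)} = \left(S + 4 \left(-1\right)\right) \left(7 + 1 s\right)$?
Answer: $11282$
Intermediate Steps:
$Y{\left(s,S \right)} = \left(-4 + S\right) \left(7 + s\right)$ ($Y{\left(s,S \right)} = \left(S - 4\right) \left(7 + s\right) = \left(-4 + S\right) \left(7 + s\right)$)
$Y{\left(-20,-4 \right)} + \left(101 + 61\right) \left(-130 + 199\right) = \left(-28 - -80 + 7 \left(-4\right) - -80\right) + \left(101 + 61\right) \left(-130 + 199\right) = \left(-28 + 80 - 28 + 80\right) + 162 \cdot 69 = 104 + 11178 = 11282$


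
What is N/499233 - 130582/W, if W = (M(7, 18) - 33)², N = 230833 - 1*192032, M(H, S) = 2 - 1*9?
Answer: -4652054429/57055200 ≈ -81.536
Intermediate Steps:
M(H, S) = -7 (M(H, S) = 2 - 9 = -7)
N = 38801 (N = 230833 - 192032 = 38801)
W = 1600 (W = (-7 - 33)² = (-40)² = 1600)
N/499233 - 130582/W = 38801/499233 - 130582/1600 = 38801*(1/499233) - 130582*1/1600 = 5543/71319 - 65291/800 = -4652054429/57055200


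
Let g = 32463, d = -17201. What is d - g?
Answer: -49664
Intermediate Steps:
d - g = -17201 - 1*32463 = -17201 - 32463 = -49664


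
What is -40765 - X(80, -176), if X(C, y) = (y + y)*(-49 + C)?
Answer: -29853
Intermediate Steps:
X(C, y) = 2*y*(-49 + C) (X(C, y) = (2*y)*(-49 + C) = 2*y*(-49 + C))
-40765 - X(80, -176) = -40765 - 2*(-176)*(-49 + 80) = -40765 - 2*(-176)*31 = -40765 - 1*(-10912) = -40765 + 10912 = -29853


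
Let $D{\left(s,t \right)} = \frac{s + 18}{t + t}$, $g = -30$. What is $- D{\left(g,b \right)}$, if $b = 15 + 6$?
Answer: $\frac{2}{7} \approx 0.28571$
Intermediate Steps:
$b = 21$
$D{\left(s,t \right)} = \frac{18 + s}{2 t}$
$- D{\left(g,b \right)} = - \frac{18 - 30}{2 \cdot 21} = - \frac{-12}{2 \cdot 21} = \left(-1\right) \left(- \frac{2}{7}\right) = \frac{2}{7}$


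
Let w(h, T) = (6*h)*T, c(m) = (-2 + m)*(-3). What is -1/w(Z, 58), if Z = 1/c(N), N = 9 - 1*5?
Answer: 1/58 ≈ 0.017241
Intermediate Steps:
N = 4 (N = 9 - 5 = 4)
c(m) = 6 - 3*m
Z = -1/6 (Z = 1/(6 - 3*4) = 1/(6 - 12) = 1/(-6) = -1/6 ≈ -0.16667)
w(h, T) = 6*T*h
-1/w(Z, 58) = -1/(6*58*(-1/6)) = -1/(-58) = -1*(-1/58) = 1/58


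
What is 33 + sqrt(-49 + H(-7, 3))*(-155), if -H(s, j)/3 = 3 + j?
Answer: 33 - 155*I*sqrt(67) ≈ 33.0 - 1268.7*I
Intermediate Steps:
H(s, j) = -9 - 3*j (H(s, j) = -3*(3 + j) = -9 - 3*j)
33 + sqrt(-49 + H(-7, 3))*(-155) = 33 + sqrt(-49 + (-9 - 3*3))*(-155) = 33 + sqrt(-49 + (-9 - 9))*(-155) = 33 + sqrt(-49 - 18)*(-155) = 33 + sqrt(-67)*(-155) = 33 + (I*sqrt(67))*(-155) = 33 - 155*I*sqrt(67)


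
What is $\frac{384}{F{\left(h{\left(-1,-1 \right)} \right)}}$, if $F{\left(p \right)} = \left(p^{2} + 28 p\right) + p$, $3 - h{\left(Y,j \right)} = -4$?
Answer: $\frac{32}{21} \approx 1.5238$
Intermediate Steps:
$h{\left(Y,j \right)} = 7$ ($h{\left(Y,j \right)} = 3 - -4 = 3 + 4 = 7$)
$F{\left(p \right)} = p^{2} + 29 p$
$\frac{384}{F{\left(h{\left(-1,-1 \right)} \right)}} = \frac{384}{7 \left(29 + 7\right)} = \frac{384}{7 \cdot 36} = \frac{384}{252} = 384 \cdot \frac{1}{252} = \frac{32}{21}$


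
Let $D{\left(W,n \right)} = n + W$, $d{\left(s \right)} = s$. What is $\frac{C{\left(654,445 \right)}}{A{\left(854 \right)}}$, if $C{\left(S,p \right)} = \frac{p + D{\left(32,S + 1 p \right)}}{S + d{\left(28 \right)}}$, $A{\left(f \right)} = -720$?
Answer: $- \frac{197}{61380} \approx -0.0032095$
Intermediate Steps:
$D{\left(W,n \right)} = W + n$
$C{\left(S,p \right)} = \frac{32 + S + 2 p}{28 + S}$ ($C{\left(S,p \right)} = \frac{p + \left(32 + \left(S + 1 p\right)\right)}{S + 28} = \frac{p + \left(32 + \left(S + p\right)\right)}{28 + S} = \frac{p + \left(32 + S + p\right)}{28 + S} = \frac{32 + S + 2 p}{28 + S}$)
$\frac{C{\left(654,445 \right)}}{A{\left(854 \right)}} = \frac{\frac{1}{28 + 654} \left(32 + 654 + 2 \cdot 445\right)}{-720} = \frac{32 + 654 + 890}{682} \left(- \frac{1}{720}\right) = \frac{1}{682} \cdot 1576 \left(- \frac{1}{720}\right) = \frac{788}{341} \left(- \frac{1}{720}\right) = - \frac{197}{61380}$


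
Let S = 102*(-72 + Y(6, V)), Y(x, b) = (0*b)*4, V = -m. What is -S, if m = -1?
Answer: 7344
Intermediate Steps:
V = 1 (V = -1*(-1) = 1)
Y(x, b) = 0 (Y(x, b) = 0*4 = 0)
S = -7344 (S = 102*(-72 + 0) = 102*(-72) = -7344)
-S = -1*(-7344) = 7344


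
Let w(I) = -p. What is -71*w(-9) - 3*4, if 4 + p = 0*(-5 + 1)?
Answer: -296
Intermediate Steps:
p = -4 (p = -4 + 0*(-5 + 1) = -4 + 0*(-4) = -4 + 0 = -4)
w(I) = 4 (w(I) = -1*(-4) = 4)
-71*w(-9) - 3*4 = -71*4 - 3*4 = -284 - 12 = -296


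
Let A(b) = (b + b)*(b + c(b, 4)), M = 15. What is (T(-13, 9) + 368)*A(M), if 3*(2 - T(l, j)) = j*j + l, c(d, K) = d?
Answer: 312600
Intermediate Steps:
T(l, j) = 2 - l/3 - j**2/3 (T(l, j) = 2 - (j*j + l)/3 = 2 - (j**2 + l)/3 = 2 - (l + j**2)/3 = 2 + (-l/3 - j**2/3) = 2 - l/3 - j**2/3)
A(b) = 4*b**2 (A(b) = (b + b)*(b + b) = (2*b)*(2*b) = 4*b**2)
(T(-13, 9) + 368)*A(M) = ((2 - 1/3*(-13) - 1/3*9**2) + 368)*(4*15**2) = ((2 + 13/3 - 1/3*81) + 368)*(4*225) = ((2 + 13/3 - 27) + 368)*900 = (-62/3 + 368)*900 = (1042/3)*900 = 312600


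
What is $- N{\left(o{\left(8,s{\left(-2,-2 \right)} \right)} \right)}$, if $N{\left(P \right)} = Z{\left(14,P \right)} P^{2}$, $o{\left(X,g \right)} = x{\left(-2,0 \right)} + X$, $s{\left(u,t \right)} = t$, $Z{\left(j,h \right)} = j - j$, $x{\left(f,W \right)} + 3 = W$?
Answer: $0$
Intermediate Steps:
$x{\left(f,W \right)} = -3 + W$
$Z{\left(j,h \right)} = 0$
$o{\left(X,g \right)} = -3 + X$ ($o{\left(X,g \right)} = \left(-3 + 0\right) + X = -3 + X$)
$N{\left(P \right)} = 0$ ($N{\left(P \right)} = 0 P^{2} = 0$)
$- N{\left(o{\left(8,s{\left(-2,-2 \right)} \right)} \right)} = \left(-1\right) 0 = 0$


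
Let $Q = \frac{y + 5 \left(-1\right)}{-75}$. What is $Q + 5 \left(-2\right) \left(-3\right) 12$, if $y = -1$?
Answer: $\frac{9002}{25} \approx 360.08$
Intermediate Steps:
$Q = \frac{2}{25}$ ($Q = \frac{-1 + 5 \left(-1\right)}{-75} = \left(-1 - 5\right) \left(- \frac{1}{75}\right) = \left(-6\right) \left(- \frac{1}{75}\right) = \frac{2}{25} \approx 0.08$)
$Q + 5 \left(-2\right) \left(-3\right) 12 = \frac{2}{25} + 5 \left(-2\right) \left(-3\right) 12 = \frac{2}{25} + \left(-10\right) \left(-3\right) 12 = \frac{2}{25} + 30 \cdot 12 = \frac{2}{25} + 360 = \frac{9002}{25}$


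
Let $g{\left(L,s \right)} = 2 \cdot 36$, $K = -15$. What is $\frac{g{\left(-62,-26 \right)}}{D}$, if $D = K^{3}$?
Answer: $- \frac{8}{375} \approx -0.021333$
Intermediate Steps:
$g{\left(L,s \right)} = 72$
$D = -3375$ ($D = \left(-15\right)^{3} = -3375$)
$\frac{g{\left(-62,-26 \right)}}{D} = \frac{72}{-3375} = 72 \left(- \frac{1}{3375}\right) = - \frac{8}{375}$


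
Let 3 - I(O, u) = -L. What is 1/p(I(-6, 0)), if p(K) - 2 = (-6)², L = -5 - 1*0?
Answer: 1/38 ≈ 0.026316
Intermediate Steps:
L = -5 (L = -5 + 0 = -5)
I(O, u) = -2 (I(O, u) = 3 - (-1)*(-5) = 3 - 1*5 = 3 - 5 = -2)
p(K) = 38 (p(K) = 2 + (-6)² = 2 + 36 = 38)
1/p(I(-6, 0)) = 1/38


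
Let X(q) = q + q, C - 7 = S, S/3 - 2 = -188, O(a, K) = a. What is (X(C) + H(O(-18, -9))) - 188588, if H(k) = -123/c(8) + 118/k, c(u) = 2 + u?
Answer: -17073797/90 ≈ -1.8971e+5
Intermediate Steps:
S = -558 (S = 6 + 3*(-188) = 6 - 564 = -558)
C = -551 (C = 7 - 558 = -551)
H(k) = -123/10 + 118/k (H(k) = -123/(2 + 8) + 118/k = -123/10 + 118/k)
X(q) = 2*q
(X(C) + H(O(-18, -9))) - 188588 = (2*(-551) + (-123/10 + 118/(-18))) - 188588 = (-1102 + (-123/10 + 118*(-1/18))) - 188588 = (-1102 + (-123/10 - 59/9)) - 188588 = (-1102 - 1697/90) - 188588 = -100877/90 - 188588 = -17073797/90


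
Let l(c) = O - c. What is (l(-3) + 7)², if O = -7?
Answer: 9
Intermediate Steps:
l(c) = -7 - c
(l(-3) + 7)² = ((-7 - 1*(-3)) + 7)² = ((-7 + 3) + 7)² = (-4 + 7)² = 3² = 9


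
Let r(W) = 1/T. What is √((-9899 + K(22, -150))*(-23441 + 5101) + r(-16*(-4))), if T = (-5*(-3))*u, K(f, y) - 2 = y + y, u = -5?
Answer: √42077920497/15 ≈ 13675.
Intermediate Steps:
K(f, y) = 2 + 2*y (K(f, y) = 2 + (y + y) = 2 + 2*y)
T = -75 (T = -5*(-3)*(-5) = 15*(-5) = -75)
r(W) = -1/75 (r(W) = 1/(-75) = -1/75)
√((-9899 + K(22, -150))*(-23441 + 5101) + r(-16*(-4))) = √((-9899 + (2 + 2*(-150)))*(-23441 + 5101) - 1/75) = √((-9899 + (2 - 300))*(-18340) - 1/75) = √((-9899 - 298)*(-18340) - 1/75) = √(-10197*(-18340) - 1/75) = √(187012980 - 1/75) = √(14025973499/75) = √42077920497/15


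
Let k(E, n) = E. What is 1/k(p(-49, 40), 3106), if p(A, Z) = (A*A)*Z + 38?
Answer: 1/96078 ≈ 1.0408e-5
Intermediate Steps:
p(A, Z) = 38 + Z*A**2 (p(A, Z) = A**2*Z + 38 = Z*A**2 + 38 = 38 + Z*A**2)
1/k(p(-49, 40), 3106) = 1/(38 + 40*(-49)**2) = 1/(38 + 40*2401) = 1/(38 + 96040) = 1/96078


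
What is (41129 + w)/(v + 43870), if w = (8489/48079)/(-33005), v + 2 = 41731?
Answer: 65265446500466/135832550164605 ≈ 0.48048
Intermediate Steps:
v = 41729 (v = -2 + 41731 = 41729)
w = -8489/1586847395 (w = (8489*(1/48079))*(-1/33005) = (8489/48079)*(-1/33005) = -8489/1586847395 ≈ -5.3496e-6)
(41129 + w)/(v + 43870) = (41129 - 8489/1586847395)/(41729 + 43870) = (65265446500466/1586847395)/85599 = (65265446500466/1586847395)*(1/85599) = 65265446500466/135832550164605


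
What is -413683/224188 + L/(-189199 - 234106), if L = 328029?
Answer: -248654247767/94899901340 ≈ -2.6202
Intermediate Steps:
-413683/224188 + L/(-189199 - 234106) = -413683/224188 + 328029/(-189199 - 234106) = -413683*1/224188 + 328029/(-423305) = -413683/224188 + 328029*(-1/423305) = -413683/224188 - 328029/423305 = -248654247767/94899901340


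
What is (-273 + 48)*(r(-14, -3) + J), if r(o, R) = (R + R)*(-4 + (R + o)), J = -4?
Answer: -27450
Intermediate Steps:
r(o, R) = 2*R*(-4 + R + o) (r(o, R) = (2*R)*(-4 + R + o) = 2*R*(-4 + R + o))
(-273 + 48)*(r(-14, -3) + J) = (-273 + 48)*(2*(-3)*(-4 - 3 - 14) - 4) = -225*(2*(-3)*(-21) - 4) = -225*(126 - 4) = -225*122 = -27450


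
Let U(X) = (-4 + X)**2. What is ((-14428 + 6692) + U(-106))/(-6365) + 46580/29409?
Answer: 168140824/187188285 ≈ 0.89824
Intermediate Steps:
((-14428 + 6692) + U(-106))/(-6365) + 46580/29409 = ((-14428 + 6692) + (-4 - 106)**2)/(-6365) + 46580/29409 = (-7736 + (-110)**2)*(-1/6365) + 46580*(1/29409) = (-7736 + 12100)*(-1/6365) + 46580/29409 = 4364*(-1/6365) + 46580/29409 = -4364/6365 + 46580/29409 = 168140824/187188285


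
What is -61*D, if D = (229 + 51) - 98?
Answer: -11102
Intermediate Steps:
D = 182 (D = 280 - 98 = 182)
-61*D = -61*182 = -11102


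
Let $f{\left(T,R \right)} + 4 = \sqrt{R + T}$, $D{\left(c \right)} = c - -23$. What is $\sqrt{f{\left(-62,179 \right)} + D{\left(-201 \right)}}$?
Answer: $\sqrt{-182 + 3 \sqrt{13}} \approx 13.084 i$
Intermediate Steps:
$D{\left(c \right)} = 23 + c$ ($D{\left(c \right)} = c + 23 = 23 + c$)
$f{\left(T,R \right)} = -4 + \sqrt{R + T}$
$\sqrt{f{\left(-62,179 \right)} + D{\left(-201 \right)}} = \sqrt{\left(-4 + \sqrt{179 - 62}\right) + \left(23 - 201\right)} = \sqrt{\left(-4 + \sqrt{117}\right) - 178} = \sqrt{\left(-4 + 3 \sqrt{13}\right) - 178} = \sqrt{-182 + 3 \sqrt{13}}$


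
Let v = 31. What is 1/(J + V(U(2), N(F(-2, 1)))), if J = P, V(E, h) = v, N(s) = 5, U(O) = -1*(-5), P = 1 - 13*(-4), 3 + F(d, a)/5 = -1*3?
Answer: 1/84 ≈ 0.011905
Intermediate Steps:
F(d, a) = -30 (F(d, a) = -15 + 5*(-1*3) = -15 + 5*(-3) = -15 - 15 = -30)
P = 53 (P = 1 + 52 = 53)
U(O) = 5
V(E, h) = 31
J = 53
1/(J + V(U(2), N(F(-2, 1)))) = 1/(53 + 31) = 1/84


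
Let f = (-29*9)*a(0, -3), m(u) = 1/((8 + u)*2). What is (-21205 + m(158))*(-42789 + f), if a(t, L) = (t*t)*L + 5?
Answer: 155212180773/166 ≈ 9.3501e+8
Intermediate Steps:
a(t, L) = 5 + L*t**2 (a(t, L) = t**2*L + 5 = L*t**2 + 5 = 5 + L*t**2)
m(u) = 1/(16 + 2*u)
f = -1305 (f = (-29*9)*(5 - 3*0**2) = -261*(5 - 3*0) = -261*(5 + 0) = -261*5 = -1305)
(-21205 + m(158))*(-42789 + f) = (-21205 + 1/(2*(8 + 158)))*(-42789 - 1305) = (-21205 + (1/2)/166)*(-44094) = (-21205 + (1/2)*(1/166))*(-44094) = (-21205 + 1/332)*(-44094) = -7040059/332*(-44094) = 155212180773/166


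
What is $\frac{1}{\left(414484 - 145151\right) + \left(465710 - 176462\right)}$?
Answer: $\frac{1}{558581} \approx 1.7903 \cdot 10^{-6}$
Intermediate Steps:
$\frac{1}{\left(414484 - 145151\right) + \left(465710 - 176462\right)} = \frac{1}{\left(414484 - 145151\right) + 289248} = \frac{1}{269333 + 289248} = \frac{1}{558581}$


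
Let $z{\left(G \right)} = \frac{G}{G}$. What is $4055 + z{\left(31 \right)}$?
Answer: $4056$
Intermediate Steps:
$z{\left(G \right)} = 1$
$4055 + z{\left(31 \right)} = 4055 + 1 = 4056$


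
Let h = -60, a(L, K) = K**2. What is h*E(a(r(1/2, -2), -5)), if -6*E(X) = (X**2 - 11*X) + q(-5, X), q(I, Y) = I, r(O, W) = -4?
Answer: 3450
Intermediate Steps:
E(X) = 5/6 - X**2/6 + 11*X/6 (E(X) = -((X**2 - 11*X) - 5)/6 = -(-5 + X**2 - 11*X)/6 = 5/6 - X**2/6 + 11*X/6)
h*E(a(r(1/2, -2), -5)) = -60*(5/6 - ((-5)**2)**2/6 + (11/6)*(-5)**2) = -60*(5/6 - 1/6*25**2 + (11/6)*25) = -60*(5/6 - 1/6*625 + 275/6) = -60*(5/6 - 625/6 + 275/6) = -60*(-115/2) = 3450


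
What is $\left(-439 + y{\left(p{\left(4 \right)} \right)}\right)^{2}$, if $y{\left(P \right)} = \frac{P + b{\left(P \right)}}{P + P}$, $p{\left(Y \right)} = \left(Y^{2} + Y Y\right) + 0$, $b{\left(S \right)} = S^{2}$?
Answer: $\frac{714025}{4} \approx 1.7851 \cdot 10^{5}$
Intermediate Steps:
$p{\left(Y \right)} = 2 Y^{2}$ ($p{\left(Y \right)} = \left(Y^{2} + Y^{2}\right) + 0 = 2 Y^{2} + 0 = 2 Y^{2}$)
$y{\left(P \right)} = \frac{P + P^{2}}{2 P}$ ($y{\left(P \right)} = \frac{P + P^{2}}{P + P} = \frac{P + P^{2}}{2 P}$)
$\left(-439 + y{\left(p{\left(4 \right)} \right)}\right)^{2} = \left(-439 + \left(\frac{1}{2} + \frac{2 \cdot 4^{2}}{2}\right)\right)^{2} = \left(-439 + \left(\frac{1}{2} + \frac{2 \cdot 16}{2}\right)\right)^{2} = \left(-439 + \left(\frac{1}{2} + \frac{1}{2} \cdot 32\right)\right)^{2} = \left(-439 + \left(\frac{1}{2} + 16\right)\right)^{2} = \left(-439 + \frac{33}{2}\right)^{2} = \left(- \frac{845}{2}\right)^{2} = \frac{714025}{4}$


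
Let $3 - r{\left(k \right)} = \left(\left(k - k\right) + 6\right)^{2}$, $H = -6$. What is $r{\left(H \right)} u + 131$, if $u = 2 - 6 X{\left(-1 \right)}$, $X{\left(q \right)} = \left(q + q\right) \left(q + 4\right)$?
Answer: $-1123$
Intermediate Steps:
$X{\left(q \right)} = 2 q \left(4 + q\right)$
$r{\left(k \right)} = -33$ ($r{\left(k \right)} = 3 - \left(\left(k - k\right) + 6\right)^{2} = 3 - \left(0 + 6\right)^{2} = 3 - 6^{2} = 3 - 36 = -33$)
$u = 38$ ($u = 2 - 6 \cdot 2 \left(-1\right) \left(4 - 1\right) = 2 - 6 \cdot 2 \left(-1\right) 3 = 2 - -36 = 2 + 36 = 38$)
$r{\left(H \right)} u + 131 = \left(-33\right) 38 + 131 = -1254 + 131 = -1123$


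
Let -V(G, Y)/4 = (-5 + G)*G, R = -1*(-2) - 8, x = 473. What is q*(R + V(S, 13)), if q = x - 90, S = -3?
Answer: -39066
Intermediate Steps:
R = -6 (R = 2 - 8 = -6)
V(G, Y) = -4*G*(-5 + G) (V(G, Y) = -4*(-5 + G)*G = -4*G*(-5 + G))
q = 383 (q = 473 - 90 = 383)
q*(R + V(S, 13)) = 383*(-6 + 4*(-3)*(5 - 1*(-3))) = 383*(-6 + 4*(-3)*(5 + 3)) = 383*(-6 + 4*(-3)*8) = 383*(-6 - 96) = 383*(-102) = -39066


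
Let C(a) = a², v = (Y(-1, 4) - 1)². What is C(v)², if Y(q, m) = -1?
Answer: 256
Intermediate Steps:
v = 4 (v = (-1 - 1)² = (-2)² = 4)
C(v)² = (4²)² = 16² = 256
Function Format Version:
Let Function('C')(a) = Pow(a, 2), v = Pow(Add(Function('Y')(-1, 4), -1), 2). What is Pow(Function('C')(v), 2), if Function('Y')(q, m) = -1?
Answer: 256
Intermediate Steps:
v = 4 (v = Pow(Add(-1, -1), 2) = Pow(-2, 2) = 4)
Pow(Function('C')(v), 2) = Pow(Pow(4, 2), 2) = Pow(16, 2) = 256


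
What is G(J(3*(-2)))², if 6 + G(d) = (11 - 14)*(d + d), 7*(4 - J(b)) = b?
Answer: 60516/49 ≈ 1235.0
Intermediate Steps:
J(b) = 4 - b/7
G(d) = -6 - 6*d (G(d) = -6 + (11 - 14)*(d + d) = -6 - 6*d)
G(J(3*(-2)))² = (-6 - 6*(4 - 3*(-2)/7))² = (-6 - 6*(4 - ⅐*(-6)))² = (-6 - 6*(4 + 6/7))² = (-6 - 6*34/7)² = (-6 - 204/7)² = (-246/7)² = 60516/49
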